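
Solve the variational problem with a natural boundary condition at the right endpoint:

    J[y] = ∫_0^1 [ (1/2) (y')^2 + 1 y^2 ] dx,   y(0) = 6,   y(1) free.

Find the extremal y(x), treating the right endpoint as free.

The Lagrangian L = (1/2) (y')^2 + 1 y^2 gives
    ∂L/∂y = 2 y,   ∂L/∂y' = y'.
Euler-Lagrange: y'' − 2 y = 0.
With k = sqrt(2), the general solution is
    y(x) = A cosh(sqrt(2) x) + B sinh(sqrt(2) x).
Fixed left endpoint y(0) = 6 ⇒ A = 6.
The right endpoint x = 1 is free, so the natural (transversality) condition is ∂L/∂y' |_{x=1} = 0, i.e. y'(1) = 0.
Compute y'(x) = A k sinh(k x) + B k cosh(k x), so
    y'(1) = A k sinh(k·1) + B k cosh(k·1) = 0
    ⇒ B = −A tanh(k·1) = − 6 tanh(sqrt(2)·1).
Therefore the extremal is
    y(x) = 6 cosh(sqrt(2) x) − 6 tanh(sqrt(2)·1) sinh(sqrt(2) x).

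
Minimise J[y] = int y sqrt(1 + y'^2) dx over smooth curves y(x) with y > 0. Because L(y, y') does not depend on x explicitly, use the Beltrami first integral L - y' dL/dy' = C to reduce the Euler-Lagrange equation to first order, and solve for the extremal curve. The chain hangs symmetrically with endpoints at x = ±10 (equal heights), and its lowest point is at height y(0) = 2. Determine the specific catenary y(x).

The Lagrangian L(y, y') = y sqrt(1 + y'^2) has no explicit x dependence, so the Beltrami identity applies:
    L − y' ∂L/∂y' = C.
Compute ∂L/∂y' = y · y' / sqrt(1 + y'^2). Then
    L − y' ∂L/∂y'
    = y sqrt(1 + y'^2) − y · y'^2 / sqrt(1 + y'^2)
    = y (1 + y'^2 − y'^2) / sqrt(1 + y'^2)
    = y / sqrt(1 + y'^2) = C.
Squaring gives y^2 = C^2 (1 + y'^2), i.e.
    y'^2 = y^2 / C^2 − 1.
Separating variables,
    dy / sqrt(y^2 − C^2) = dx / C,
and integrating gives arccosh(y / C) = (x − a)/C, so
    y(x) = C cosh((x − a)/C),
the catenary. The constants C and a are fixed by the two endpoint conditions (and, for the hanging-chain problem, the length constraint selects C).
Now fit the given data. The endpoints x = ±10 are symmetric at equal height, so the catenary is even about its minimum: a = 0 and y(x) = C cosh(x/C). The lowest point is y(0) = C cosh(0) = C, and we are told y(0) = 2, so C = 2. Therefore
    y(x) = 2 cosh(x/2),
and at the endpoints
    y(±10) = 2 cosh(10/2).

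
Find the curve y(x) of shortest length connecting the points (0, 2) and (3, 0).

Arc-length functional: J[y] = ∫ sqrt(1 + (y')^2) dx.
Lagrangian L = sqrt(1 + (y')^2) has no explicit y dependence, so ∂L/∂y = 0 and the Euler-Lagrange equation gives
    d/dx( y' / sqrt(1 + (y')^2) ) = 0  ⇒  y' / sqrt(1 + (y')^2) = const.
Hence y' is constant, so y(x) is affine.
Fitting the endpoints (0, 2) and (3, 0):
    slope m = (0 − 2) / (3 − 0) = -2/3,
    intercept c = 2 − m·0 = 2.
Extremal: y(x) = (-2/3) x + 2.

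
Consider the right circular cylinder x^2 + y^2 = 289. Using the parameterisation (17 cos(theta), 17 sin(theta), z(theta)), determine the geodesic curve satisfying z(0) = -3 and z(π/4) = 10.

Parameterise the cylinder of radius R = 17 as
    r(θ) = (17 cos θ, 17 sin θ, z(θ)).
The arc-length element is
    ds = sqrt(289 + (dz/dθ)^2) dθ,
so the Lagrangian is L = sqrt(289 + z'^2).
L depends on z' only, not on z or θ, so ∂L/∂z = 0 and
    ∂L/∂z' = z' / sqrt(289 + z'^2).
The Euler-Lagrange equation gives
    d/dθ( z' / sqrt(289 + z'^2) ) = 0,
so z' is constant. Integrating once:
    z(θ) = a θ + b,
a helix on the cylinder (a straight line when the cylinder is unrolled). The constants a, b are determined by the endpoint conditions.
With endpoint conditions z(0) = -3 and z(π/4) = 10: from z(0) = b we get b = -3, and a·π/4 + -3 = 10 gives a = 52/π, so
    z(θ) = (52/π) θ − 3.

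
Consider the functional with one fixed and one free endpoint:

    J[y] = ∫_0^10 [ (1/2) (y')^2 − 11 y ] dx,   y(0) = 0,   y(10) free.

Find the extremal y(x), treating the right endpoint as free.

The Lagrangian L = (1/2) (y')^2 − 11 y gives
    ∂L/∂y = −11,   ∂L/∂y' = y'.
Euler-Lagrange: d/dx(y') − (−11) = 0, i.e. y'' + 11 = 0, so
    y(x) = −(11/2) x^2 + C1 x + C2.
Fixed left endpoint y(0) = 0 ⇒ C2 = 0.
The right endpoint x = 10 is free, so the natural (transversality) condition is ∂L/∂y' |_{x=10} = 0, i.e. y'(10) = 0.
Compute y'(x) = −11 x + C1, so y'(10) = −110 + C1 = 0 ⇒ C1 = 110.
Therefore the extremal is
    y(x) = −(11/2) x^2 + 110 x.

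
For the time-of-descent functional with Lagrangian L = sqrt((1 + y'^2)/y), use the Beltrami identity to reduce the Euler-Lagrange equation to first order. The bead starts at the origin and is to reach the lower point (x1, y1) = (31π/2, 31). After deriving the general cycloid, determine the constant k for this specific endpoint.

The Lagrangian L = sqrt((1 + y'^2) / y) has no explicit x dependence, so the Beltrami identity applies:
    L − y' ∂L/∂y' = C.
Compute ∂L/∂y' = y' / sqrt(y (1 + y'^2)).
Substitute:
    sqrt((1 + y'^2)/y) − y'·y' / sqrt(y (1 + y'^2))
    = (1 + y'^2) / sqrt(y (1 + y'^2)) − y'^2 / sqrt(y (1 + y'^2))
    = 1 / sqrt(y (1 + y'^2)) = C.
Squaring and rearranging gives the first integral
    y (1 + y'^2) = 1/C^2 =: k   (constant).
Solving this first-order ODE by the substitution
    y = (k/2)(1 − cos θ)
yields the cycloid parameterisation
    x(θ) = (k/2)(θ − sin θ),   y(θ) = (k/2)(1 − cos θ).
The constant k is fixed by the endpoint condition.
Now fit the given lower endpoint (x1, y1) = (31π/2, 31). At the bottom of the first arch (θ = π), the parametric equations give
    y(π) = (k/2)(1 − cos π) = k,
    x(π) = (k/2)(π − sin π) = kπ/2.
Matching y(π) = 31 gives k = 31, consistent with x(π) = 31π/2. Therefore the specific cycloid is
    x(θ) = (31/2)(θ − sin θ),   y(θ) = (31/2)(1 − cos θ).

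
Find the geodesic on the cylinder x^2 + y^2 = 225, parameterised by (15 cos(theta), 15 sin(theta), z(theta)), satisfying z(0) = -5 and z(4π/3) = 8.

Parameterise the cylinder of radius R = 15 as
    r(θ) = (15 cos θ, 15 sin θ, z(θ)).
The arc-length element is
    ds = sqrt(225 + (dz/dθ)^2) dθ,
so the Lagrangian is L = sqrt(225 + z'^2).
L depends on z' only, not on z or θ, so ∂L/∂z = 0 and
    ∂L/∂z' = z' / sqrt(225 + z'^2).
The Euler-Lagrange equation gives
    d/dθ( z' / sqrt(225 + z'^2) ) = 0,
so z' is constant. Integrating once:
    z(θ) = a θ + b,
a helix on the cylinder (a straight line when the cylinder is unrolled). The constants a, b are determined by the endpoint conditions.
With endpoint conditions z(0) = -5 and z(4π/3) = 8: from z(0) = b we get b = -5, and a·4π/3 + -5 = 8 gives a = 39/(4π), so
    z(θ) = (39/(4π)) θ − 5.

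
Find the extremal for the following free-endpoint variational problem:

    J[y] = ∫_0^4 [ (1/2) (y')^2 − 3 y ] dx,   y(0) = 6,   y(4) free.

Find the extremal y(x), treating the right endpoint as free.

The Lagrangian L = (1/2) (y')^2 − 3 y gives
    ∂L/∂y = −3,   ∂L/∂y' = y'.
Euler-Lagrange: d/dx(y') − (−3) = 0, i.e. y'' + 3 = 0, so
    y(x) = −(3/2) x^2 + C1 x + C2.
Fixed left endpoint y(0) = 6 ⇒ C2 = 6.
The right endpoint x = 4 is free, so the natural (transversality) condition is ∂L/∂y' |_{x=4} = 0, i.e. y'(4) = 0.
Compute y'(x) = −3 x + C1, so y'(4) = −12 + C1 = 0 ⇒ C1 = 12.
Therefore the extremal is
    y(x) = −(3/2) x^2 + 12 x + 6.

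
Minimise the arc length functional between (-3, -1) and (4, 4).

Arc-length functional: J[y] = ∫ sqrt(1 + (y')^2) dx.
Lagrangian L = sqrt(1 + (y')^2) has no explicit y dependence, so ∂L/∂y = 0 and the Euler-Lagrange equation gives
    d/dx( y' / sqrt(1 + (y')^2) ) = 0  ⇒  y' / sqrt(1 + (y')^2) = const.
Hence y' is constant, so y(x) is affine.
Fitting the endpoints (-3, -1) and (4, 4):
    slope m = (4 − (-1)) / (4 − (-3)) = 5/7,
    intercept c = (-1) − m·(-3) = 8/7.
Extremal: y(x) = (5/7) x + 8/7.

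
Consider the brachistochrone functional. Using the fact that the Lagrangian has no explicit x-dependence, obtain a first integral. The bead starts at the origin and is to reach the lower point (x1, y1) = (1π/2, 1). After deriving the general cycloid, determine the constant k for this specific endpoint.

The Lagrangian L = sqrt((1 + y'^2) / y) has no explicit x dependence, so the Beltrami identity applies:
    L − y' ∂L/∂y' = C.
Compute ∂L/∂y' = y' / sqrt(y (1 + y'^2)).
Substitute:
    sqrt((1 + y'^2)/y) − y'·y' / sqrt(y (1 + y'^2))
    = (1 + y'^2) / sqrt(y (1 + y'^2)) − y'^2 / sqrt(y (1 + y'^2))
    = 1 / sqrt(y (1 + y'^2)) = C.
Squaring and rearranging gives the first integral
    y (1 + y'^2) = 1/C^2 =: k   (constant).
Solving this first-order ODE by the substitution
    y = (k/2)(1 − cos θ)
yields the cycloid parameterisation
    x(θ) = (k/2)(θ − sin θ),   y(θ) = (k/2)(1 − cos θ).
The constant k is fixed by the endpoint condition.
Now fit the given lower endpoint (x1, y1) = (1π/2, 1). At the bottom of the first arch (θ = π), the parametric equations give
    y(π) = (k/2)(1 − cos π) = k,
    x(π) = (k/2)(π − sin π) = kπ/2.
Matching y(π) = 1 gives k = 1, consistent with x(π) = 1π/2. Therefore the specific cycloid is
    x(θ) = (1/2)(θ − sin θ),   y(θ) = (1/2)(1 − cos θ).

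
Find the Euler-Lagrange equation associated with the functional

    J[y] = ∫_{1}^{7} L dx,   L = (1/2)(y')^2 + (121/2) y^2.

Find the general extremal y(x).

The Lagrangian is L = (1/2)(y')^2 + (121/2) y^2.
∂L/∂y = 121y.
∂L/∂y' = y'.
The Euler-Lagrange equation d/dx(∂L/∂y') − ∂L/∂y = 0 becomes:
    y'' - 121 y = 0
General solution: y(x) = A e^(11x) + B e^(-11x), where A and B are arbitrary constants fixed by the endpoint conditions.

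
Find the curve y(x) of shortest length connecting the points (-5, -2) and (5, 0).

Arc-length functional: J[y] = ∫ sqrt(1 + (y')^2) dx.
Lagrangian L = sqrt(1 + (y')^2) has no explicit y dependence, so ∂L/∂y = 0 and the Euler-Lagrange equation gives
    d/dx( y' / sqrt(1 + (y')^2) ) = 0  ⇒  y' / sqrt(1 + (y')^2) = const.
Hence y' is constant, so y(x) is affine.
Fitting the endpoints (-5, -2) and (5, 0):
    slope m = (0 − (-2)) / (5 − (-5)) = 1/5,
    intercept c = (-2) − m·(-5) = -1.
Extremal: y(x) = (1/5) x - 1.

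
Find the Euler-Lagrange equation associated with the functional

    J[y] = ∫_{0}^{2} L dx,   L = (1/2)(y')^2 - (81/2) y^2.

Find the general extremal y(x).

The Lagrangian is L = (1/2)(y')^2 - (81/2) y^2.
∂L/∂y = -81y.
∂L/∂y' = y'.
The Euler-Lagrange equation d/dx(∂L/∂y') − ∂L/∂y = 0 becomes:
    y'' + 81 y = 0
General solution: y(x) = A sin(9x) + B cos(9x), where A and B are arbitrary constants fixed by the endpoint conditions.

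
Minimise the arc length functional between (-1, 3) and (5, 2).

Arc-length functional: J[y] = ∫ sqrt(1 + (y')^2) dx.
Lagrangian L = sqrt(1 + (y')^2) has no explicit y dependence, so ∂L/∂y = 0 and the Euler-Lagrange equation gives
    d/dx( y' / sqrt(1 + (y')^2) ) = 0  ⇒  y' / sqrt(1 + (y')^2) = const.
Hence y' is constant, so y(x) is affine.
Fitting the endpoints (-1, 3) and (5, 2):
    slope m = (2 − 3) / (5 − (-1)) = -1/6,
    intercept c = 3 − m·(-1) = 17/6.
Extremal: y(x) = (-1/6) x + 17/6.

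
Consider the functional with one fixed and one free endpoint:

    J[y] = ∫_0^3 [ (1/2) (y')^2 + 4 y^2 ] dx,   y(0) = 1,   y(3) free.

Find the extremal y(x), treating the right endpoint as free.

The Lagrangian L = (1/2) (y')^2 + 4 y^2 gives
    ∂L/∂y = 8 y,   ∂L/∂y' = y'.
Euler-Lagrange: y'' − 8 y = 0.
With k = sqrt(8), the general solution is
    y(x) = A cosh(sqrt(8) x) + B sinh(sqrt(8) x).
Fixed left endpoint y(0) = 1 ⇒ A = 1.
The right endpoint x = 3 is free, so the natural (transversality) condition is ∂L/∂y' |_{x=3} = 0, i.e. y'(3) = 0.
Compute y'(x) = A k sinh(k x) + B k cosh(k x), so
    y'(3) = A k sinh(k·3) + B k cosh(k·3) = 0
    ⇒ B = −A tanh(k·3) = − tanh(sqrt(8)·3).
Therefore the extremal is
    y(x) = cosh(sqrt(8) x) − tanh(sqrt(8)·3) sinh(sqrt(8) x).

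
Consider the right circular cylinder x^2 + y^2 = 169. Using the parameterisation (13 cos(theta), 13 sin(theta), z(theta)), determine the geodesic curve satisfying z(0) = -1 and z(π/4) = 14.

Parameterise the cylinder of radius R = 13 as
    r(θ) = (13 cos θ, 13 sin θ, z(θ)).
The arc-length element is
    ds = sqrt(169 + (dz/dθ)^2) dθ,
so the Lagrangian is L = sqrt(169 + z'^2).
L depends on z' only, not on z or θ, so ∂L/∂z = 0 and
    ∂L/∂z' = z' / sqrt(169 + z'^2).
The Euler-Lagrange equation gives
    d/dθ( z' / sqrt(169 + z'^2) ) = 0,
so z' is constant. Integrating once:
    z(θ) = a θ + b,
a helix on the cylinder (a straight line when the cylinder is unrolled). The constants a, b are determined by the endpoint conditions.
With endpoint conditions z(0) = -1 and z(π/4) = 14: from z(0) = b we get b = -1, and a·π/4 + -1 = 14 gives a = 60/π, so
    z(θ) = (60/π) θ − 1.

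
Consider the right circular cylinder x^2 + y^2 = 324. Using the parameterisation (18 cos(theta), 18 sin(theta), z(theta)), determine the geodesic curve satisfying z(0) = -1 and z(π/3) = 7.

Parameterise the cylinder of radius R = 18 as
    r(θ) = (18 cos θ, 18 sin θ, z(θ)).
The arc-length element is
    ds = sqrt(324 + (dz/dθ)^2) dθ,
so the Lagrangian is L = sqrt(324 + z'^2).
L depends on z' only, not on z or θ, so ∂L/∂z = 0 and
    ∂L/∂z' = z' / sqrt(324 + z'^2).
The Euler-Lagrange equation gives
    d/dθ( z' / sqrt(324 + z'^2) ) = 0,
so z' is constant. Integrating once:
    z(θ) = a θ + b,
a helix on the cylinder (a straight line when the cylinder is unrolled). The constants a, b are determined by the endpoint conditions.
With endpoint conditions z(0) = -1 and z(π/3) = 7: from z(0) = b we get b = -1, and a·π/3 + -1 = 7 gives a = 24/π, so
    z(θ) = (24/π) θ − 1.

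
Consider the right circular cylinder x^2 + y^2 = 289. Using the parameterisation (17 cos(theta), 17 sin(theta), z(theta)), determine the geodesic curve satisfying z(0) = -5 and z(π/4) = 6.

Parameterise the cylinder of radius R = 17 as
    r(θ) = (17 cos θ, 17 sin θ, z(θ)).
The arc-length element is
    ds = sqrt(289 + (dz/dθ)^2) dθ,
so the Lagrangian is L = sqrt(289 + z'^2).
L depends on z' only, not on z or θ, so ∂L/∂z = 0 and
    ∂L/∂z' = z' / sqrt(289 + z'^2).
The Euler-Lagrange equation gives
    d/dθ( z' / sqrt(289 + z'^2) ) = 0,
so z' is constant. Integrating once:
    z(θ) = a θ + b,
a helix on the cylinder (a straight line when the cylinder is unrolled). The constants a, b are determined by the endpoint conditions.
With endpoint conditions z(0) = -5 and z(π/4) = 6: from z(0) = b we get b = -5, and a·π/4 + -5 = 6 gives a = 44/π, so
    z(θ) = (44/π) θ − 5.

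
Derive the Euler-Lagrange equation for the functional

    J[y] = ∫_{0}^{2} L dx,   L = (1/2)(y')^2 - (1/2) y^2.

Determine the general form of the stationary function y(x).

The Lagrangian is L = (1/2)(y')^2 - (1/2) y^2.
∂L/∂y = -y.
∂L/∂y' = y'.
The Euler-Lagrange equation d/dx(∂L/∂y') − ∂L/∂y = 0 becomes:
    y'' + y = 0
General solution: y(x) = A sin(x) + B cos(x), where A and B are arbitrary constants fixed by the endpoint conditions.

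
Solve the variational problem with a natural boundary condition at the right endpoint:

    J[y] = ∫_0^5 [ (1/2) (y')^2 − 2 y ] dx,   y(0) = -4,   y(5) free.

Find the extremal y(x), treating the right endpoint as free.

The Lagrangian L = (1/2) (y')^2 − 2 y gives
    ∂L/∂y = −2,   ∂L/∂y' = y'.
Euler-Lagrange: d/dx(y') − (−2) = 0, i.e. y'' + 2 = 0, so
    y(x) = −(2/2) x^2 + C1 x + C2.
Fixed left endpoint y(0) = -4 ⇒ C2 = -4.
The right endpoint x = 5 is free, so the natural (transversality) condition is ∂L/∂y' |_{x=5} = 0, i.e. y'(5) = 0.
Compute y'(x) = −2 x + C1, so y'(5) = −10 + C1 = 0 ⇒ C1 = 10.
Therefore the extremal is
    y(x) = −x^2 + 10 x − 4.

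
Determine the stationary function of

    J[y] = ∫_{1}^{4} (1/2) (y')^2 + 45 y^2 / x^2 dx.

The Lagrangian is L = (1/2) (y')^2 + 45 y^2 / x^2.
Compute ∂L/∂y = 90y/x^2, ∂L/∂y' = y'.
The Euler-Lagrange equation d/dx(∂L/∂y') − ∂L/∂y = 0 reduces to
    y'' − 90/x^2 · y = 0  (x > 0).
Its general solution is
    y(x) = A x^10 + B x^(-9),
with A, B fixed by the endpoint conditions.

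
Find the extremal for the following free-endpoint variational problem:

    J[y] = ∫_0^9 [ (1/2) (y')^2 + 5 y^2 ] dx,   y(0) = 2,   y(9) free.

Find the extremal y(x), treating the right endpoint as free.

The Lagrangian L = (1/2) (y')^2 + 5 y^2 gives
    ∂L/∂y = 10 y,   ∂L/∂y' = y'.
Euler-Lagrange: y'' − 10 y = 0.
With k = sqrt(10), the general solution is
    y(x) = A cosh(sqrt(10) x) + B sinh(sqrt(10) x).
Fixed left endpoint y(0) = 2 ⇒ A = 2.
The right endpoint x = 9 is free, so the natural (transversality) condition is ∂L/∂y' |_{x=9} = 0, i.e. y'(9) = 0.
Compute y'(x) = A k sinh(k x) + B k cosh(k x), so
    y'(9) = A k sinh(k·9) + B k cosh(k·9) = 0
    ⇒ B = −A tanh(k·9) = − 2 tanh(sqrt(10)·9).
Therefore the extremal is
    y(x) = 2 cosh(sqrt(10) x) − 2 tanh(sqrt(10)·9) sinh(sqrt(10) x).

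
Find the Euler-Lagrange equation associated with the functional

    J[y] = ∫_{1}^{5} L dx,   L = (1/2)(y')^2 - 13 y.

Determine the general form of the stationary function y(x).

The Lagrangian is L = (1/2)(y')^2 - 13 y.
∂L/∂y = -13.
∂L/∂y' = y'.
The Euler-Lagrange equation d/dx(∂L/∂y') − ∂L/∂y = 0 becomes:
    y'' + 13 = 0
General solution: y(x) = -(13/2) x^2 + A x + B, where A and B are arbitrary constants fixed by the endpoint conditions.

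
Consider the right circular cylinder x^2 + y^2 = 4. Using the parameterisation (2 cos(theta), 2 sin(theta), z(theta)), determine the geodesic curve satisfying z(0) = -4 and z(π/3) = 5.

Parameterise the cylinder of radius R = 2 as
    r(θ) = (2 cos θ, 2 sin θ, z(θ)).
The arc-length element is
    ds = sqrt(4 + (dz/dθ)^2) dθ,
so the Lagrangian is L = sqrt(4 + z'^2).
L depends on z' only, not on z or θ, so ∂L/∂z = 0 and
    ∂L/∂z' = z' / sqrt(4 + z'^2).
The Euler-Lagrange equation gives
    d/dθ( z' / sqrt(4 + z'^2) ) = 0,
so z' is constant. Integrating once:
    z(θ) = a θ + b,
a helix on the cylinder (a straight line when the cylinder is unrolled). The constants a, b are determined by the endpoint conditions.
With endpoint conditions z(0) = -4 and z(π/3) = 5: from z(0) = b we get b = -4, and a·π/3 + -4 = 5 gives a = 27/π, so
    z(θ) = (27/π) θ − 4.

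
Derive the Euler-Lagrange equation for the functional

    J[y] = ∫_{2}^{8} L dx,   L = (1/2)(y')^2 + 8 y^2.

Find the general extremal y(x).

The Lagrangian is L = (1/2)(y')^2 + 8 y^2.
∂L/∂y = 16y.
∂L/∂y' = y'.
The Euler-Lagrange equation d/dx(∂L/∂y') − ∂L/∂y = 0 becomes:
    y'' - 16 y = 0
General solution: y(x) = A e^(4x) + B e^(-4x), where A and B are arbitrary constants fixed by the endpoint conditions.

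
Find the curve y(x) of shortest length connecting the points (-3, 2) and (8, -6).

Arc-length functional: J[y] = ∫ sqrt(1 + (y')^2) dx.
Lagrangian L = sqrt(1 + (y')^2) has no explicit y dependence, so ∂L/∂y = 0 and the Euler-Lagrange equation gives
    d/dx( y' / sqrt(1 + (y')^2) ) = 0  ⇒  y' / sqrt(1 + (y')^2) = const.
Hence y' is constant, so y(x) is affine.
Fitting the endpoints (-3, 2) and (8, -6):
    slope m = ((-6) − 2) / (8 − (-3)) = -8/11,
    intercept c = 2 − m·(-3) = -2/11.
Extremal: y(x) = (-8/11) x - 2/11.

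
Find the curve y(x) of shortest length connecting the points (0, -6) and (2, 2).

Arc-length functional: J[y] = ∫ sqrt(1 + (y')^2) dx.
Lagrangian L = sqrt(1 + (y')^2) has no explicit y dependence, so ∂L/∂y = 0 and the Euler-Lagrange equation gives
    d/dx( y' / sqrt(1 + (y')^2) ) = 0  ⇒  y' / sqrt(1 + (y')^2) = const.
Hence y' is constant, so y(x) is affine.
Fitting the endpoints (0, -6) and (2, 2):
    slope m = (2 − (-6)) / (2 − 0) = 4,
    intercept c = (-6) − m·0 = -6.
Extremal: y(x) = 4 x - 6.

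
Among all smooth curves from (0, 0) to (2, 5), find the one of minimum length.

Arc-length functional: J[y] = ∫ sqrt(1 + (y')^2) dx.
Lagrangian L = sqrt(1 + (y')^2) has no explicit y dependence, so ∂L/∂y = 0 and the Euler-Lagrange equation gives
    d/dx( y' / sqrt(1 + (y')^2) ) = 0  ⇒  y' / sqrt(1 + (y')^2) = const.
Hence y' is constant, so y(x) is affine.
Fitting the endpoints (0, 0) and (2, 5):
    slope m = (5 − 0) / (2 − 0) = 5/2,
    intercept c = 0 − m·0 = 0.
Extremal: y(x) = (5/2) x.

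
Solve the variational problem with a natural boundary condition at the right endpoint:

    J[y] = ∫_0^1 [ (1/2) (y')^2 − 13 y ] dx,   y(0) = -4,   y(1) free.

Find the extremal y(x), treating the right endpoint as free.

The Lagrangian L = (1/2) (y')^2 − 13 y gives
    ∂L/∂y = −13,   ∂L/∂y' = y'.
Euler-Lagrange: d/dx(y') − (−13) = 0, i.e. y'' + 13 = 0, so
    y(x) = −(13/2) x^2 + C1 x + C2.
Fixed left endpoint y(0) = -4 ⇒ C2 = -4.
The right endpoint x = 1 is free, so the natural (transversality) condition is ∂L/∂y' |_{x=1} = 0, i.e. y'(1) = 0.
Compute y'(x) = −13 x + C1, so y'(1) = −13 + C1 = 0 ⇒ C1 = 13.
Therefore the extremal is
    y(x) = −(13/2) x^2 + 13 x − 4.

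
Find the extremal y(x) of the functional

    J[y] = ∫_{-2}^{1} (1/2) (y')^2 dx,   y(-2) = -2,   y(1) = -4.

The Lagrangian is L = (1/2) (y')^2.
Compute ∂L/∂y = 0, ∂L/∂y' = y'.
The Euler-Lagrange equation d/dx(∂L/∂y') − ∂L/∂y = 0 reduces to
    y'' = 0.
Its general solution is
    y(x) = A x + B,
with A, B fixed by the endpoint conditions.
Applying the endpoint conditions y(-2) = -2 and y(1) = -4: solve A·-2 + B = -2 and A·1 + B = -4. Subtracting gives A(1 − -2) = -4 − -2, so A = -2/3, and B = -2 − A·-2 = -10/3. Therefore
    y(x) = (-2/3) x - 10/3.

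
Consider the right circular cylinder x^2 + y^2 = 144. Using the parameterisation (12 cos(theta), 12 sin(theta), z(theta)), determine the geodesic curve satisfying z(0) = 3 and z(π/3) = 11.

Parameterise the cylinder of radius R = 12 as
    r(θ) = (12 cos θ, 12 sin θ, z(θ)).
The arc-length element is
    ds = sqrt(144 + (dz/dθ)^2) dθ,
so the Lagrangian is L = sqrt(144 + z'^2).
L depends on z' only, not on z or θ, so ∂L/∂z = 0 and
    ∂L/∂z' = z' / sqrt(144 + z'^2).
The Euler-Lagrange equation gives
    d/dθ( z' / sqrt(144 + z'^2) ) = 0,
so z' is constant. Integrating once:
    z(θ) = a θ + b,
a helix on the cylinder (a straight line when the cylinder is unrolled). The constants a, b are determined by the endpoint conditions.
With endpoint conditions z(0) = 3 and z(π/3) = 11: from z(0) = b we get b = 3, and a·π/3 + 3 = 11 gives a = 24/π, so
    z(θ) = (24/π) θ + 3.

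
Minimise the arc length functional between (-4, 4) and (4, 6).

Arc-length functional: J[y] = ∫ sqrt(1 + (y')^2) dx.
Lagrangian L = sqrt(1 + (y')^2) has no explicit y dependence, so ∂L/∂y = 0 and the Euler-Lagrange equation gives
    d/dx( y' / sqrt(1 + (y')^2) ) = 0  ⇒  y' / sqrt(1 + (y')^2) = const.
Hence y' is constant, so y(x) is affine.
Fitting the endpoints (-4, 4) and (4, 6):
    slope m = (6 − 4) / (4 − (-4)) = 1/4,
    intercept c = 4 − m·(-4) = 5.
Extremal: y(x) = (1/4) x + 5.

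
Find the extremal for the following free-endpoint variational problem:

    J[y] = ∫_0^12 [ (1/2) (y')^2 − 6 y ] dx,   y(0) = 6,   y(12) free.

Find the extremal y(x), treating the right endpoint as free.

The Lagrangian L = (1/2) (y')^2 − 6 y gives
    ∂L/∂y = −6,   ∂L/∂y' = y'.
Euler-Lagrange: d/dx(y') − (−6) = 0, i.e. y'' + 6 = 0, so
    y(x) = −(6/2) x^2 + C1 x + C2.
Fixed left endpoint y(0) = 6 ⇒ C2 = 6.
The right endpoint x = 12 is free, so the natural (transversality) condition is ∂L/∂y' |_{x=12} = 0, i.e. y'(12) = 0.
Compute y'(x) = −6 x + C1, so y'(12) = −72 + C1 = 0 ⇒ C1 = 72.
Therefore the extremal is
    y(x) = −3 x^2 + 72 x + 6.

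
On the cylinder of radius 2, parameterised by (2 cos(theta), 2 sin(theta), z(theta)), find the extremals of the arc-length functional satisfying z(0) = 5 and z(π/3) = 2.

Parameterise the cylinder of radius R = 2 as
    r(θ) = (2 cos θ, 2 sin θ, z(θ)).
The arc-length element is
    ds = sqrt(4 + (dz/dθ)^2) dθ,
so the Lagrangian is L = sqrt(4 + z'^2).
L depends on z' only, not on z or θ, so ∂L/∂z = 0 and
    ∂L/∂z' = z' / sqrt(4 + z'^2).
The Euler-Lagrange equation gives
    d/dθ( z' / sqrt(4 + z'^2) ) = 0,
so z' is constant. Integrating once:
    z(θ) = a θ + b,
a helix on the cylinder (a straight line when the cylinder is unrolled). The constants a, b are determined by the endpoint conditions.
With endpoint conditions z(0) = 5 and z(π/3) = 2: from z(0) = b we get b = 5, and a·π/3 + 5 = 2 gives a = -9/π, so
    z(θ) = (-9/π) θ + 5.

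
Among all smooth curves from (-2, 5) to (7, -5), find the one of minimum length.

Arc-length functional: J[y] = ∫ sqrt(1 + (y')^2) dx.
Lagrangian L = sqrt(1 + (y')^2) has no explicit y dependence, so ∂L/∂y = 0 and the Euler-Lagrange equation gives
    d/dx( y' / sqrt(1 + (y')^2) ) = 0  ⇒  y' / sqrt(1 + (y')^2) = const.
Hence y' is constant, so y(x) is affine.
Fitting the endpoints (-2, 5) and (7, -5):
    slope m = ((-5) − 5) / (7 − (-2)) = -10/9,
    intercept c = 5 − m·(-2) = 25/9.
Extremal: y(x) = (-10/9) x + 25/9.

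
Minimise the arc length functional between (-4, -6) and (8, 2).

Arc-length functional: J[y] = ∫ sqrt(1 + (y')^2) dx.
Lagrangian L = sqrt(1 + (y')^2) has no explicit y dependence, so ∂L/∂y = 0 and the Euler-Lagrange equation gives
    d/dx( y' / sqrt(1 + (y')^2) ) = 0  ⇒  y' / sqrt(1 + (y')^2) = const.
Hence y' is constant, so y(x) is affine.
Fitting the endpoints (-4, -6) and (8, 2):
    slope m = (2 − (-6)) / (8 − (-4)) = 2/3,
    intercept c = (-6) − m·(-4) = -10/3.
Extremal: y(x) = (2/3) x - 10/3.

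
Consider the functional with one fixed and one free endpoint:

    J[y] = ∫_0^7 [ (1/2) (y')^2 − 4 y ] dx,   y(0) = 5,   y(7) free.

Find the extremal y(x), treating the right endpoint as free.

The Lagrangian L = (1/2) (y')^2 − 4 y gives
    ∂L/∂y = −4,   ∂L/∂y' = y'.
Euler-Lagrange: d/dx(y') − (−4) = 0, i.e. y'' + 4 = 0, so
    y(x) = −(4/2) x^2 + C1 x + C2.
Fixed left endpoint y(0) = 5 ⇒ C2 = 5.
The right endpoint x = 7 is free, so the natural (transversality) condition is ∂L/∂y' |_{x=7} = 0, i.e. y'(7) = 0.
Compute y'(x) = −4 x + C1, so y'(7) = −28 + C1 = 0 ⇒ C1 = 28.
Therefore the extremal is
    y(x) = −2 x^2 + 28 x + 5.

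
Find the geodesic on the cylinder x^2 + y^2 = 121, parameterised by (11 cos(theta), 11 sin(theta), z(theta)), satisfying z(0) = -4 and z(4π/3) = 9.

Parameterise the cylinder of radius R = 11 as
    r(θ) = (11 cos θ, 11 sin θ, z(θ)).
The arc-length element is
    ds = sqrt(121 + (dz/dθ)^2) dθ,
so the Lagrangian is L = sqrt(121 + z'^2).
L depends on z' only, not on z or θ, so ∂L/∂z = 0 and
    ∂L/∂z' = z' / sqrt(121 + z'^2).
The Euler-Lagrange equation gives
    d/dθ( z' / sqrt(121 + z'^2) ) = 0,
so z' is constant. Integrating once:
    z(θ) = a θ + b,
a helix on the cylinder (a straight line when the cylinder is unrolled). The constants a, b are determined by the endpoint conditions.
With endpoint conditions z(0) = -4 and z(4π/3) = 9: from z(0) = b we get b = -4, and a·4π/3 + -4 = 9 gives a = 39/(4π), so
    z(θ) = (39/(4π)) θ − 4.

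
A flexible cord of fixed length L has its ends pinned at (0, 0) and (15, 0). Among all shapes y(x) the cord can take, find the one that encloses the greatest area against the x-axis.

Set up the augmented Lagrangian using a multiplier λ for the length constraint:
    F(y, y') = y − λ sqrt(1 + y'^2).
F has no explicit x dependence, so the Beltrami identity yields a first integral
    F − y' ∂F/∂y' = C.
Compute ∂F/∂y' = −λ y' / sqrt(1 + y'^2). Then
    y − λ sqrt(1 + y'^2) + λ y'^2 / sqrt(1 + y'^2) = C
    ⇒  y − λ / sqrt(1 + y'^2) = C.
Solving for y' and integrating gives
    (x − a)^2 + (y − b)^2 = λ^2,
a circular arc of radius λ. The constants a, b are determined by the endpoint conditions y(0) = y(15) = 0, and λ is fixed implicitly by the length constraint
    ∫_{0}^{15} sqrt(1 + y'^2) dx = L.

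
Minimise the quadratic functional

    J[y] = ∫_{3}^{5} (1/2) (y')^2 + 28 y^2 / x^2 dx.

The Lagrangian is L = (1/2) (y')^2 + 28 y^2 / x^2.
Compute ∂L/∂y = 56y/x^2, ∂L/∂y' = y'.
The Euler-Lagrange equation d/dx(∂L/∂y') − ∂L/∂y = 0 reduces to
    y'' − 56/x^2 · y = 0  (x > 0).
Its general solution is
    y(x) = A x^8 + B x^(-7),
with A, B fixed by the endpoint conditions.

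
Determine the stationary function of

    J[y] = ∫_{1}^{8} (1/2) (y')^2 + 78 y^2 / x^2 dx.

The Lagrangian is L = (1/2) (y')^2 + 78 y^2 / x^2.
Compute ∂L/∂y = 156y/x^2, ∂L/∂y' = y'.
The Euler-Lagrange equation d/dx(∂L/∂y') − ∂L/∂y = 0 reduces to
    y'' − 156/x^2 · y = 0  (x > 0).
Its general solution is
    y(x) = A x^13 + B x^(-12),
with A, B fixed by the endpoint conditions.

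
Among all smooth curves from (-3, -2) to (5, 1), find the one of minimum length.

Arc-length functional: J[y] = ∫ sqrt(1 + (y')^2) dx.
Lagrangian L = sqrt(1 + (y')^2) has no explicit y dependence, so ∂L/∂y = 0 and the Euler-Lagrange equation gives
    d/dx( y' / sqrt(1 + (y')^2) ) = 0  ⇒  y' / sqrt(1 + (y')^2) = const.
Hence y' is constant, so y(x) is affine.
Fitting the endpoints (-3, -2) and (5, 1):
    slope m = (1 − (-2)) / (5 − (-3)) = 3/8,
    intercept c = (-2) − m·(-3) = -7/8.
Extremal: y(x) = (3/8) x - 7/8.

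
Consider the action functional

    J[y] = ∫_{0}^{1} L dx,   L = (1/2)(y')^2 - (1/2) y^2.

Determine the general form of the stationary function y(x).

The Lagrangian is L = (1/2)(y')^2 - (1/2) y^2.
∂L/∂y = -y.
∂L/∂y' = y'.
The Euler-Lagrange equation d/dx(∂L/∂y') − ∂L/∂y = 0 becomes:
    y'' + y = 0
General solution: y(x) = A sin(x) + B cos(x), where A and B are arbitrary constants fixed by the endpoint conditions.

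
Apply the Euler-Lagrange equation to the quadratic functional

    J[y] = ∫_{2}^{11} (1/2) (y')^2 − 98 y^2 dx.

The Lagrangian is L = (1/2) (y')^2 − 98 y^2.
Compute ∂L/∂y = -196y, ∂L/∂y' = y'.
The Euler-Lagrange equation d/dx(∂L/∂y') − ∂L/∂y = 0 reduces to
    y'' + 196 y = 0.
Its general solution is
    y(x) = A sin(14x) + B cos(14x),
with A, B fixed by the endpoint conditions.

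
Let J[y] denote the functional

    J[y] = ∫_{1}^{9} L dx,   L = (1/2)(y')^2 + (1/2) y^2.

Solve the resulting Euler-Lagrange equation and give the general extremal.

The Lagrangian is L = (1/2)(y')^2 + (1/2) y^2.
∂L/∂y = y.
∂L/∂y' = y'.
The Euler-Lagrange equation d/dx(∂L/∂y') − ∂L/∂y = 0 becomes:
    y'' - y = 0
General solution: y(x) = A e^x + B e^(-x), where A and B are arbitrary constants fixed by the endpoint conditions.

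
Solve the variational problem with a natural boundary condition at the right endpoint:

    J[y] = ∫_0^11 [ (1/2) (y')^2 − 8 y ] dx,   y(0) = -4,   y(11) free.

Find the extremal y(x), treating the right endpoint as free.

The Lagrangian L = (1/2) (y')^2 − 8 y gives
    ∂L/∂y = −8,   ∂L/∂y' = y'.
Euler-Lagrange: d/dx(y') − (−8) = 0, i.e. y'' + 8 = 0, so
    y(x) = −(8/2) x^2 + C1 x + C2.
Fixed left endpoint y(0) = -4 ⇒ C2 = -4.
The right endpoint x = 11 is free, so the natural (transversality) condition is ∂L/∂y' |_{x=11} = 0, i.e. y'(11) = 0.
Compute y'(x) = −8 x + C1, so y'(11) = −88 + C1 = 0 ⇒ C1 = 88.
Therefore the extremal is
    y(x) = −4 x^2 + 88 x − 4.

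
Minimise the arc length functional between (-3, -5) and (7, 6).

Arc-length functional: J[y] = ∫ sqrt(1 + (y')^2) dx.
Lagrangian L = sqrt(1 + (y')^2) has no explicit y dependence, so ∂L/∂y = 0 and the Euler-Lagrange equation gives
    d/dx( y' / sqrt(1 + (y')^2) ) = 0  ⇒  y' / sqrt(1 + (y')^2) = const.
Hence y' is constant, so y(x) is affine.
Fitting the endpoints (-3, -5) and (7, 6):
    slope m = (6 − (-5)) / (7 − (-3)) = 11/10,
    intercept c = (-5) − m·(-3) = -17/10.
Extremal: y(x) = (11/10) x - 17/10.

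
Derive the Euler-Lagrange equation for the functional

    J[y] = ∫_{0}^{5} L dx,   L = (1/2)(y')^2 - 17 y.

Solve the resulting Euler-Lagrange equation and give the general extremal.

The Lagrangian is L = (1/2)(y')^2 - 17 y.
∂L/∂y = -17.
∂L/∂y' = y'.
The Euler-Lagrange equation d/dx(∂L/∂y') − ∂L/∂y = 0 becomes:
    y'' + 17 = 0
General solution: y(x) = -(17/2) x^2 + A x + B, where A and B are arbitrary constants fixed by the endpoint conditions.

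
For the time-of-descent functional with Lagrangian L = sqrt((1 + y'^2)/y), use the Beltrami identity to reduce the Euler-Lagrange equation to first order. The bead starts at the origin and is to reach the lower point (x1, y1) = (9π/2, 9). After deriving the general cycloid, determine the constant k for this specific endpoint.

The Lagrangian L = sqrt((1 + y'^2) / y) has no explicit x dependence, so the Beltrami identity applies:
    L − y' ∂L/∂y' = C.
Compute ∂L/∂y' = y' / sqrt(y (1 + y'^2)).
Substitute:
    sqrt((1 + y'^2)/y) − y'·y' / sqrt(y (1 + y'^2))
    = (1 + y'^2) / sqrt(y (1 + y'^2)) − y'^2 / sqrt(y (1 + y'^2))
    = 1 / sqrt(y (1 + y'^2)) = C.
Squaring and rearranging gives the first integral
    y (1 + y'^2) = 1/C^2 =: k   (constant).
Solving this first-order ODE by the substitution
    y = (k/2)(1 − cos θ)
yields the cycloid parameterisation
    x(θ) = (k/2)(θ − sin θ),   y(θ) = (k/2)(1 − cos θ).
The constant k is fixed by the endpoint condition.
Now fit the given lower endpoint (x1, y1) = (9π/2, 9). At the bottom of the first arch (θ = π), the parametric equations give
    y(π) = (k/2)(1 − cos π) = k,
    x(π) = (k/2)(π − sin π) = kπ/2.
Matching y(π) = 9 gives k = 9, consistent with x(π) = 9π/2. Therefore the specific cycloid is
    x(θ) = (9/2)(θ − sin θ),   y(θ) = (9/2)(1 − cos θ).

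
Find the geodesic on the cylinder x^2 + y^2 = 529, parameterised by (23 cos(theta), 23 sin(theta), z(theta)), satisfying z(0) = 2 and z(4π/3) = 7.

Parameterise the cylinder of radius R = 23 as
    r(θ) = (23 cos θ, 23 sin θ, z(θ)).
The arc-length element is
    ds = sqrt(529 + (dz/dθ)^2) dθ,
so the Lagrangian is L = sqrt(529 + z'^2).
L depends on z' only, not on z or θ, so ∂L/∂z = 0 and
    ∂L/∂z' = z' / sqrt(529 + z'^2).
The Euler-Lagrange equation gives
    d/dθ( z' / sqrt(529 + z'^2) ) = 0,
so z' is constant. Integrating once:
    z(θ) = a θ + b,
a helix on the cylinder (a straight line when the cylinder is unrolled). The constants a, b are determined by the endpoint conditions.
With endpoint conditions z(0) = 2 and z(4π/3) = 7: from z(0) = b we get b = 2, and a·4π/3 + 2 = 7 gives a = 15/(4π), so
    z(θ) = (15/(4π)) θ + 2.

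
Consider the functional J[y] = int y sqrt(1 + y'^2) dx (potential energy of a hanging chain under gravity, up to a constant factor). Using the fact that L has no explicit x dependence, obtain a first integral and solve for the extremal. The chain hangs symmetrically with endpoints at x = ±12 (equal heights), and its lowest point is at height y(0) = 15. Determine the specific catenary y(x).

The Lagrangian L(y, y') = y sqrt(1 + y'^2) has no explicit x dependence, so the Beltrami identity applies:
    L − y' ∂L/∂y' = C.
Compute ∂L/∂y' = y · y' / sqrt(1 + y'^2). Then
    L − y' ∂L/∂y'
    = y sqrt(1 + y'^2) − y · y'^2 / sqrt(1 + y'^2)
    = y (1 + y'^2 − y'^2) / sqrt(1 + y'^2)
    = y / sqrt(1 + y'^2) = C.
Squaring gives y^2 = C^2 (1 + y'^2), i.e.
    y'^2 = y^2 / C^2 − 1.
Separating variables,
    dy / sqrt(y^2 − C^2) = dx / C,
and integrating gives arccosh(y / C) = (x − a)/C, so
    y(x) = C cosh((x − a)/C),
the catenary. The constants C and a are fixed by the two endpoint conditions (and, for the hanging-chain problem, the length constraint selects C).
Now fit the given data. The endpoints x = ±12 are symmetric at equal height, so the catenary is even about its minimum: a = 0 and y(x) = C cosh(x/C). The lowest point is y(0) = C cosh(0) = C, and we are told y(0) = 15, so C = 15. Therefore
    y(x) = 15 cosh(x/15),
and at the endpoints
    y(±12) = 15 cosh(12/15).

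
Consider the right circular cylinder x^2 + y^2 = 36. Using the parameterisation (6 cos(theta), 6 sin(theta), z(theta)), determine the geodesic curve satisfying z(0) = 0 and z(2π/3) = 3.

Parameterise the cylinder of radius R = 6 as
    r(θ) = (6 cos θ, 6 sin θ, z(θ)).
The arc-length element is
    ds = sqrt(36 + (dz/dθ)^2) dθ,
so the Lagrangian is L = sqrt(36 + z'^2).
L depends on z' only, not on z or θ, so ∂L/∂z = 0 and
    ∂L/∂z' = z' / sqrt(36 + z'^2).
The Euler-Lagrange equation gives
    d/dθ( z' / sqrt(36 + z'^2) ) = 0,
so z' is constant. Integrating once:
    z(θ) = a θ + b,
a helix on the cylinder (a straight line when the cylinder is unrolled). The constants a, b are determined by the endpoint conditions.
With endpoint conditions z(0) = 0 and z(2π/3) = 3: from z(0) = b we get b = 0, and a·2π/3 + 0 = 3 gives a = 9/(2π), so
    z(θ) = (9/(2π)) θ.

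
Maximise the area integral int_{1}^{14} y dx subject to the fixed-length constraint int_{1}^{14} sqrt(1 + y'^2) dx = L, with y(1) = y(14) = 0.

Set up the augmented Lagrangian using a multiplier λ for the length constraint:
    F(y, y') = y − λ sqrt(1 + y'^2).
F has no explicit x dependence, so the Beltrami identity yields a first integral
    F − y' ∂F/∂y' = C.
Compute ∂F/∂y' = −λ y' / sqrt(1 + y'^2). Then
    y − λ sqrt(1 + y'^2) + λ y'^2 / sqrt(1 + y'^2) = C
    ⇒  y − λ / sqrt(1 + y'^2) = C.
Solving for y' and integrating gives
    (x − a)^2 + (y − b)^2 = λ^2,
a circular arc of radius λ. The constants a, b are determined by the endpoint conditions y(1) = y(14) = 0, and λ is fixed implicitly by the length constraint
    ∫_{1}^{14} sqrt(1 + y'^2) dx = L.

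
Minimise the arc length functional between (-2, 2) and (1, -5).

Arc-length functional: J[y] = ∫ sqrt(1 + (y')^2) dx.
Lagrangian L = sqrt(1 + (y')^2) has no explicit y dependence, so ∂L/∂y = 0 and the Euler-Lagrange equation gives
    d/dx( y' / sqrt(1 + (y')^2) ) = 0  ⇒  y' / sqrt(1 + (y')^2) = const.
Hence y' is constant, so y(x) is affine.
Fitting the endpoints (-2, 2) and (1, -5):
    slope m = ((-5) − 2) / (1 − (-2)) = -7/3,
    intercept c = 2 − m·(-2) = -8/3.
Extremal: y(x) = (-7/3) x - 8/3.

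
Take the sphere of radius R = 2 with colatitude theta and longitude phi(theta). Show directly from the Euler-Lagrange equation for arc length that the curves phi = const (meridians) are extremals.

On the sphere of radius R = 2 with spherical coordinates (θ, φ), the induced metric is
    ds^2 = 4(dθ^2 + sin^2(θ) dφ^2).
Using θ as the parameter, the arc-length functional becomes
    J[φ] = ∫ 2 sqrt(1 + sin^2(θ) (dφ/dθ)^2) dθ.
So L = 2 sqrt(1 + sin^2(θ) φ'^2). Compute
    ∂L/∂φ = 0  (L has no explicit φ dependence),
    ∂L/∂φ' = 2 sin^2(θ) φ' / sqrt(1 + sin^2(θ) φ'^2).
For the candidate φ(θ) = c (constant), φ' = 0, so ∂L/∂φ' evaluated along the candidate vanishes, and ∂L/∂φ is identically zero. Hence
    d/dθ(∂L/∂φ') − ∂L/∂φ = 0
is satisfied. Therefore meridians φ = const are extremals of arc length — they are geodesics on the sphere.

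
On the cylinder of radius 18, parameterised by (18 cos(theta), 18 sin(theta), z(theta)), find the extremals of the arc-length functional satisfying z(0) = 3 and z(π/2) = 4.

Parameterise the cylinder of radius R = 18 as
    r(θ) = (18 cos θ, 18 sin θ, z(θ)).
The arc-length element is
    ds = sqrt(324 + (dz/dθ)^2) dθ,
so the Lagrangian is L = sqrt(324 + z'^2).
L depends on z' only, not on z or θ, so ∂L/∂z = 0 and
    ∂L/∂z' = z' / sqrt(324 + z'^2).
The Euler-Lagrange equation gives
    d/dθ( z' / sqrt(324 + z'^2) ) = 0,
so z' is constant. Integrating once:
    z(θ) = a θ + b,
a helix on the cylinder (a straight line when the cylinder is unrolled). The constants a, b are determined by the endpoint conditions.
With endpoint conditions z(0) = 3 and z(π/2) = 4: from z(0) = b we get b = 3, and a·π/2 + 3 = 4 gives a = 2/π, so
    z(θ) = (2/π) θ + 3.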